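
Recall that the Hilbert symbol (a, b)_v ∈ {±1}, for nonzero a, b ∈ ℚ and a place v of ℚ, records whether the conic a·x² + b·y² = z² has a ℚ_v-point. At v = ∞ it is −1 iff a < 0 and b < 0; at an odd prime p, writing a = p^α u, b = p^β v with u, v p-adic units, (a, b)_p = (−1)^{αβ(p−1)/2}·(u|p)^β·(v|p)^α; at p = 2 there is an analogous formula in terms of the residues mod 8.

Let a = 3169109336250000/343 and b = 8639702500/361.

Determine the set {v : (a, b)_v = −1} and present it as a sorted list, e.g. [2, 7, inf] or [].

[]

Mod squares: a ≡ 15015, b ≡ 1. Check v ∈ {∞, 2, 3, 5, 7, 11, 13, 17, 19}.
v=2: v_2(a)=4, v_2(b)=2; units ≡ 7, 1 (mod 8); ε·ε+αω+βω = 1·0+4·0+2·0 ≡ 0  ⇒  (a,b)_2 = +1.
v=∞: 15015 > 0 and 1 > 0  ⇒  (a,b)_∞ = +1.
v=3: a=3^1·(≡1), b=3^0·(≡1) mod 3; (1|3)=+1, (1|3)=+1; (−1)^{1·0·1}·(+1)^0·(+1)^1 = +1.
v=19: a=19^0·(≡4), b=19^-2·(≡4) mod 19; (4|19)=+1, (4|19)=+1; (−1)^{0·-2·9}·(+1)^-2·(+1)^0 = +1.
v=11: a=11^3·(≡1), b=11^2·(≡9) mod 11; (1|11)=+1, (9|11)=+1; (−1)^{3·2·5}·(+1)^2·(+1)^3 = +1.
v=17: a=17^2·(≡4), b=17^0·(≡9) mod 17; (4|17)=+1, (9|17)=+1; (−1)^{2·0·8}·(+1)^0·(+1)^2 = +1.
v=13: a=13^3·(≡8), b=13^4·(≡12) mod 13; (8|13)=-1, (12|13)=+1; (−1)^{3·4·6}·(-1)^4·(+1)^3 = +1.
v=5: a=5^7·(≡3), b=5^4·(≡4) mod 5; (3|5)=-1, (4|5)=+1; (−1)^{7·4·2}·(-1)^4·(+1)^7 = +1.
v=7: a=7^-3·(≡3), b=7^0·(≡4) mod 7; (3|7)=-1, (4|7)=+1; (−1)^{-3·0·3}·(-1)^0·(+1)^-3 = +1.
Every local symbol is +1, so the conic 15015·x² + 1·y² = z² has ℚ_v-points for all v and hence a ℚ-point; (a, b / ℚ) ≅ M_2(ℚ).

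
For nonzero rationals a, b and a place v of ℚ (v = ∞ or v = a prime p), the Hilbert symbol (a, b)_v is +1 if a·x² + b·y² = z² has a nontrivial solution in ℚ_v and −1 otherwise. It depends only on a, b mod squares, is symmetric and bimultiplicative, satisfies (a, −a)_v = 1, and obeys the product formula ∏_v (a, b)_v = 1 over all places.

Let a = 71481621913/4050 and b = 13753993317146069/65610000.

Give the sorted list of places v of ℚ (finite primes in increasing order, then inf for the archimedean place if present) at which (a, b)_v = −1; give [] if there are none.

[2, 17]

Mod squares: a ≡ 1394, b ≡ 221. Check v ∈ {∞, 2, 3, 5, 13, 17, 19, 41}.
v=19: a=19^2·(≡17), b=19^4·(≡3) mod 19; (17|19)=+1, (3|19)=-1; (−1)^{2·4·9}·(+1)^4·(-1)^2 = +1.
v=5: a=5^-2·(≡4), b=5^-4·(≡4) mod 5; (4|5)=+1, (4|5)=+1; (−1)^{-2·-4·2}·(+1)^-4·(+1)^-2 = +1.
v=41: a=41^3·(≡30), b=41^4·(≡32) mod 41; (30|41)=-1, (32|41)=+1; (−1)^{3·4·20}·(-1)^4·(+1)^3 = +1.
v=17: a=17^1·(≡14), b=17^1·(≡4) mod 17; (14|17)=-1, (4|17)=+1; (−1)^{1·1·8}·(-1)^1·(+1)^1 = -1.
v=13: a=13^2·(≡3), b=13^3·(≡4) mod 13; (3|13)=+1, (4|13)=+1; (−1)^{2·3·6}·(+1)^3·(+1)^2 = +1.
v=2: v_2(a)=-1, v_2(b)=-4; units ≡ 1, 5 (mod 8); ε·ε+αω+βω = 0·0+-1·1+-4·0 ≡ 1  ⇒  (a,b)_2 = -1.
v=∞: 1394 > 0 and 221 > 0  ⇒  (a,b)_∞ = +1.
v=3: a=3^-4·(≡2), b=3^-8·(≡2) mod 3; (2|3)=-1, (2|3)=-1; (−1)^{-4·-8·1}·(-1)^-8·(-1)^-4 = +1.
(1394, 221 / ℚ) ramifies at {2, 17}: a division algebra.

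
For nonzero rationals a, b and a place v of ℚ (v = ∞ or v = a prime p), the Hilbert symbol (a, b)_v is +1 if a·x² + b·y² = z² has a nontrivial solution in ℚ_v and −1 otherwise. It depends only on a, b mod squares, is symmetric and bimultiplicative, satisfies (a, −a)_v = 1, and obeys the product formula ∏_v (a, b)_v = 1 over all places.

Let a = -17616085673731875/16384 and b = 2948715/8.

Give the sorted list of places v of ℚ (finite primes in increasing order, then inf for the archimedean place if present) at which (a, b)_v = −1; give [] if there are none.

[2, 7]

(a, b) ≡ (-11, 655270) mod (ℚ^×)²; places V = {2, 3, 5, 7, 11, 19, 23, 37, ∞}.
(a,b)_37: α=2, u≡11; β=1, v≡32 (mod 37); (11|37)=+1, (32|37)=-1; sign (−1)^0·+1^1·-1^2 = +1.
(a,b)_∞: sgn(-11)=−, sgn(655270)=+, so +1.
(a,b)_7: α=0, u≡5; β=1, v≡6 (mod 7); (5|7)=-1, (6|7)=-1; sign (−1)^0·-1^1·-1^0 = -1.
(a,b)_19: α=2, u≡14; β=0, v≡6 (mod 19); (14|19)=-1, (6|19)=+1; sign (−1)^0·-1^0·+1^2 = +1.
(a,b)_11: α=3, u≡6; β=1, v≡9 (mod 11); (6|11)=-1, (9|11)=+1; sign (−1)^1·-1^1·+1^3 = +1.
(a,b)_3: α=4, u≡1; β=2, v≡1 (mod 3); (1|3)=+1, (1|3)=+1; sign (−1)^0·+1^2·+1^4 = +1.
(a,b)_5: α=4, u≡1; β=1, v≡1 (mod 5); (1|5)=+1, (1|5)=+1; sign (−1)^0·+1^1·+1^4 = +1.
(a,b)_23: α=2, u≡6; β=1, v≡9 (mod 23); (6|23)=+1, (9|23)=+1; sign (−1)^0·+1^1·+1^2 = +1.
(a,b)_2: α=-14, β=-3; u≡5, v≡3 (mod 8); ε(u)ε(v)=0·1, αω(v)=-14·1, βω(u)=-3·1; sum ≡ 1  ⇒  -1.
|Ram(-11, 655270)| = 2, even; anisotropic at {2, 7}.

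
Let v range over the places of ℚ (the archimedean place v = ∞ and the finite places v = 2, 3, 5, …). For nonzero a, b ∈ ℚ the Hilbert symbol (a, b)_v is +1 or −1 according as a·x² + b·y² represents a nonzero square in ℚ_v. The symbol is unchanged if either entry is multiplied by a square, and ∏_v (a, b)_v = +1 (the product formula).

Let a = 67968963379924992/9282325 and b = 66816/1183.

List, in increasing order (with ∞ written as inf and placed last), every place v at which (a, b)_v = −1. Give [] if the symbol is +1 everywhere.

[13, 23, 29, 31]

(a, b) ≡ (351860509, 203) mod (ℚ^×)²; places V = {2, 3, 5, 7, 11, 13, 17, 23, 29, 31, ∞}.
(a,b)_13: α=-5, u≡5; β=-2, v≡5 (mod 13); (5|13)=-1, (5|13)=-1; sign (−1)^0·-1^-2·-1^-5 = -1.
(a,b)_2: α=12, β=8; u≡5, v≡3 (mod 8); ε(u)ε(v)=0·1, αω(v)=12·1, βω(u)=8·1; sum ≡ 0  ⇒  +1.
(a,b)_11: α=1, u≡1; β=0, v≡4 (mod 11); (1|11)=+1, (4|11)=+1; sign (−1)^0·+1^0·+1^1 = +1.
(a,b)_5: α=-2, u≡4; β=0, v≡2 (mod 5); (4|5)=+1, (2|5)=-1; sign (−1)^0·+1^0·-1^-2 = +1.
(a,b)_23: α=1, u≡22; β=0, v≡7 (mod 23); (22|23)=-1, (7|23)=-1; sign (−1)^0·-1^0·-1^1 = -1.
(a,b)_3: α=6, u≡1; β=2, v≡2 (mod 3); (1|3)=+1, (2|3)=-1; sign (−1)^0·+1^2·-1^6 = +1.
(a,b)_7: α=1, u≡3; β=-1, v≡1 (mod 7); (3|7)=-1, (1|7)=+1; sign (−1)^1·-1^-1·+1^1 = +1.
(a,b)_31: α=1, u≡13; β=0, v≡27 (mod 31); (13|31)=-1, (27|31)=-1; sign (−1)^0·-1^0·-1^1 = -1.
(a,b)_17: α=1, u≡3; β=0, v≡4 (mod 17); (3|17)=-1, (4|17)=+1; sign (−1)^0·-1^0·+1^1 = +1.
(a,b)_29: α=3, u≡27; β=1, v≡22 (mod 29); (27|29)=-1, (22|29)=+1; sign (−1)^0·-1^1·+1^3 = -1.
(a,b)_∞: sgn(351860509)=+, sgn(203)=+, so +1.
|Ram(351860509, 203)| = 4, even; anisotropic at {13, 23, 29, 31}.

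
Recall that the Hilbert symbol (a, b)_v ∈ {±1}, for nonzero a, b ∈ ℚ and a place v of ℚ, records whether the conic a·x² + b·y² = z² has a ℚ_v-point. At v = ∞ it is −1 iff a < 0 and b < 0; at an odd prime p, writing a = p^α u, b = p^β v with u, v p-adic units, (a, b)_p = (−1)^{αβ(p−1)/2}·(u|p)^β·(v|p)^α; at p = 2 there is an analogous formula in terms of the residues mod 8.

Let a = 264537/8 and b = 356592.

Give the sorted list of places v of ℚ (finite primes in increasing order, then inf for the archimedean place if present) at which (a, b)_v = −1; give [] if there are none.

[7, 13, 17, 23]

(a, b) ≡ (58786, 22287) mod (ℚ^×)²; places V = {2, 3, 7, 13, 17, 19, 23, ∞}.
(a,b)_17: α=1, u≡5; β=1, v≡15 (mod 17); (5|17)=-1, (15|17)=+1; sign (−1)^0·-1^1·+1^1 = -1.
(a,b)_7: α=1, u≡5; β=0, v≡5 (mod 7); (5|7)=-1, (5|7)=-1; sign (−1)^0·-1^0·-1^1 = -1.
(a,b)_2: α=-3, β=4; u≡1, v≡7 (mod 8); ε(u)ε(v)=0·1, αω(v)=-3·0, βω(u)=4·0; sum ≡ 0  ⇒  +1.
(a,b)_19: α=1, u≡9; β=1, v≡15 (mod 19); (9|19)=+1, (15|19)=-1; sign (−1)^1·+1^1·-1^1 = +1.
(a,b)_13: α=1, u≡7; β=0, v≡2 (mod 13); (7|13)=-1, (2|13)=-1; sign (−1)^0·-1^0·-1^1 = -1.
(a,b)_3: α=2, u≡1; β=1, v≡1 (mod 3); (1|3)=+1, (1|3)=+1; sign (−1)^0·+1^1·+1^2 = +1.
(a,b)_23: α=0, u≡19; β=1, v≡2 (mod 23); (19|23)=-1, (2|23)=+1; sign (−1)^0·-1^1·+1^0 = -1.
(a,b)_∞: sgn(58786)=+, sgn(22287)=+, so +1.
(58786, 22287 / ℚ) ramifies at {7, 13, 17, 23}: a division algebra.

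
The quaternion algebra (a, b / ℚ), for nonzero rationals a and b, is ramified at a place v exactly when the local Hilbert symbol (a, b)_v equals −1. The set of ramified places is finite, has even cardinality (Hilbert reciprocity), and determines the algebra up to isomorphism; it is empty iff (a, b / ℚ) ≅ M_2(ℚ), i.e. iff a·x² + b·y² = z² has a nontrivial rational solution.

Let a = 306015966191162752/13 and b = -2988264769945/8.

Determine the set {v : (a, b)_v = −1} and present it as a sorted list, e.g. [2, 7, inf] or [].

[2, 13, 19, 23]

Mod squares: a ≡ 79534, b ≡ -2210. Check v ∈ {∞, 2, 5, 7, 13, 17, 19, 23}.
v=17: a=17^4·(≡15), b=17^3·(≡11) mod 17; (15|17)=+1, (11|17)=-1; (−1)^{4·3·8}·(+1)^3·(-1)^4 = +1.
v=∞: 79534 > 0 and -2210 < 0  ⇒  (a,b)_∞ = +1.
v=5: a=5^0·(≡4), b=5^1·(≡2) mod 5; (4|5)=+1, (2|5)=-1; (−1)^{0·1·2}·(+1)^1·(-1)^0 = +1.
v=23: a=23^3·(≡12), b=23^2·(≡14) mod 23; (12|23)=+1, (14|23)=-1; (−1)^{3·2·11}·(+1)^2·(-1)^3 = -1.
v=19: a=19^3·(≡11), b=19^2·(≡2) mod 19; (11|19)=+1, (2|19)=-1; (−1)^{3·2·9}·(+1)^2·(-1)^3 = -1.
v=2: v_2(a)=7, v_2(b)=-3; units ≡ 7, 7 (mod 8); ε·ε+αω+βω = 1·1+7·0+-3·0 ≡ 1  ⇒  (a,b)_2 = -1.
v=7: a=7^3·(≡1), b=7^2·(≡4) mod 7; (1|7)=+1, (4|7)=+1; (−1)^{3·2·3}·(+1)^2·(+1)^3 = +1.
v=13: a=13^-1·(≡5), b=13^1·(≡10) mod 13; (5|13)=-1, (10|13)=+1; (−1)^{-1·1·6}·(-1)^1·(+1)^-1 = -1.
|Ram(79534, -2210)| = 4, even; anisotropic at {2, 13, 19, 23}.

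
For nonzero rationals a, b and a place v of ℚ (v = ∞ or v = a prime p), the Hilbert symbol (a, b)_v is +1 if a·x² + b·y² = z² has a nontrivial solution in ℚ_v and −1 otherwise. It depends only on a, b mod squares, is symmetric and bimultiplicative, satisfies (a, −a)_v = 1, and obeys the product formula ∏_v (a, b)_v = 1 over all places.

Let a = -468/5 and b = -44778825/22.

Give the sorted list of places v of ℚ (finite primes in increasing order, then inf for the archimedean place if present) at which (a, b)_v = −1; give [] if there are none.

Mod squares: a ≡ -65, b ≡ -6006. Check v ∈ {∞, 2, 3, 5, 7, 11, 13}.
v=7: a=7^0·(≡3), b=7^1·(≡3) mod 7; (3|7)=-1, (3|7)=-1; (−1)^{0·1·3}·(-1)^1·(-1)^0 = -1.
v=13: a=13^1·(≡11), b=13^1·(≡8) mod 13; (11|13)=-1, (8|13)=-1; (−1)^{1·1·6}·(-1)^1·(-1)^1 = +1.
v=2: v_2(a)=2, v_2(b)=-1; units ≡ 7, 5 (mod 8); ε·ε+αω+βω = 1·0+2·1+-1·0 ≡ 0  ⇒  (a,b)_2 = +1.
v=∞: -65 < 0 and -6006 < 0  ⇒  (a,b)_∞ = -1.
v=3: a=3^2·(≡1), b=3^9·(≡2) mod 3; (1|3)=+1, (2|3)=-1; (−1)^{2·9·1}·(+1)^9·(-1)^2 = +1.
v=5: a=5^-1·(≡2), b=5^2·(≡1) mod 5; (2|5)=-1, (1|5)=+1; (−1)^{-1·2·2}·(-1)^2·(+1)^-1 = +1.
v=11: a=11^0·(≡1), b=11^-1·(≡4) mod 11; (1|11)=+1, (4|11)=+1; (−1)^{0·-1·5}·(+1)^-1·(+1)^0 = +1.
(-65, -6006 / ℚ) ramifies at {7, ∞}: a division algebra.

[7, inf]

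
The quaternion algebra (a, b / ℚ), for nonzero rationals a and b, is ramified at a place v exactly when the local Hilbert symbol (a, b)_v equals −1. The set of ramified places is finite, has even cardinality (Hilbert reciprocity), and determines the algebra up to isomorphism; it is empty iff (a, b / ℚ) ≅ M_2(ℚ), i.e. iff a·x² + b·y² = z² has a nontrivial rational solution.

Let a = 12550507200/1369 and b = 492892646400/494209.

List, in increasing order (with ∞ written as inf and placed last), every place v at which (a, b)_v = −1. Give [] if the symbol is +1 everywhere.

[2, 3]

(a, b) ≡ (3, 11) mod (ℚ^×)²; places V = {2, 3, 5, 7, 11, 19, 37, ∞}.
(a,b)_7: α=4, u≡5; β=4, v≡2 (mod 7); (5|7)=-1, (2|7)=+1; sign (−1)^0·-1^4·+1^4 = +1.
(a,b)_2: α=6, β=10; u≡3, v≡3 (mod 8); ε(u)ε(v)=1·1, αω(v)=6·1, βω(u)=10·1; sum ≡ 1  ⇒  -1.
(a,b)_37: α=-2, u≡11; β=-2, v≡26 (mod 37); (11|37)=+1, (26|37)=+1; sign (−1)^0·+1^-2·+1^-2 = +1.
(a,b)_19: α=0, u≡10; β=-2, v≡11 (mod 19); (10|19)=-1, (11|19)=+1; sign (−1)^0·-1^-2·+1^0 = +1.
(a,b)_5: α=2, u≡2; β=2, v≡4 (mod 5); (2|5)=-1, (4|5)=+1; sign (−1)^0·-1^2·+1^2 = +1.
(a,b)_3: α=3, u≡1; β=6, v≡2 (mod 3); (1|3)=+1, (2|3)=-1; sign (−1)^0·+1^6·-1^3 = -1.
(a,b)_11: α=2, u≡4; β=1, v≡5 (mod 11); (4|11)=+1, (5|11)=+1; sign (−1)^0·+1^1·+1^2 = +1.
(a,b)_∞: sgn(3)=+, sgn(11)=+, so +1.
Ram(3, 11) = {2, 3}; no ℚ_2-point on the conic.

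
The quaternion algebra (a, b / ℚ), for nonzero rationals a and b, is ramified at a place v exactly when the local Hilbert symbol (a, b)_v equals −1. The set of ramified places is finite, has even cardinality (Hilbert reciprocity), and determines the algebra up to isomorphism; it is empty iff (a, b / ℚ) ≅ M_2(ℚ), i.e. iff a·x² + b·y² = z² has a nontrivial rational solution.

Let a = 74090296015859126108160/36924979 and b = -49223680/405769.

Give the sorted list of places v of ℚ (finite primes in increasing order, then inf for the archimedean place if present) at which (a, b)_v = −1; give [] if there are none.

[2, 3, 5, 7, 11, 31]

Mod squares: a ≡ 21411390, b ≡ -48070. Check v ∈ {∞, 2, 3, 5, 7, 11, 13, 19, 23, 31}.
v=7: a=7^-5·(≡1), b=7^-4·(≡5) mod 7; (1|7)=+1, (5|7)=-1; (−1)^{-5·-4·3}·(+1)^-4·(-1)^-5 = -1.
v=2: v_2(a)=23, v_2(b)=11; units ≡ 7, 5 (mod 8); ε·ε+αω+βω = 1·0+23·1+11·0 ≡ 1  ⇒  (a,b)_2 = -1.
v=3: a=3^3·(≡1), b=3^0·(≡2) mod 3; (1|3)=+1, (2|3)=-1; (−1)^{3·0·1}·(+1)^0·(-1)^3 = -1.
v=23: a=23^3·(≡17), b=23^1·(≡12) mod 23; (17|23)=-1, (12|23)=+1; (−1)^{3·1·11}·(-1)^1·(+1)^3 = +1.
v=∞: 21411390 > 0 and -48070 < 0  ⇒  (a,b)_∞ = +1.
v=11: a=11^3·(≡2), b=11^1·(≡8) mod 11; (2|11)=-1, (8|11)=-1; (−1)^{3·1·5}·(-1)^1·(-1)^3 = -1.
v=13: a=13^-3·(≡5), b=13^-2·(≡3) mod 13; (5|13)=-1, (3|13)=+1; (−1)^{-3·-2·6}·(-1)^-2·(+1)^-3 = +1.
v=19: a=19^4·(≡1), b=19^1·(≡5) mod 19; (1|19)=+1, (5|19)=+1; (−1)^{4·1·9}·(+1)^1·(+1)^4 = +1.
v=31: a=31^1·(≡7), b=31^0·(≡29) mod 31; (7|31)=+1, (29|31)=-1; (−1)^{1·0·15}·(+1)^0·(-1)^1 = -1.
v=5: a=5^1·(≡3), b=5^1·(≡1) mod 5; (3|5)=-1, (1|5)=+1; (−1)^{1·1·2}·(-1)^1·(+1)^1 = -1.
Ram(21411390, -48070) = {2, 3, 5, 7, 11, 31}; no ℚ_2-point on the conic.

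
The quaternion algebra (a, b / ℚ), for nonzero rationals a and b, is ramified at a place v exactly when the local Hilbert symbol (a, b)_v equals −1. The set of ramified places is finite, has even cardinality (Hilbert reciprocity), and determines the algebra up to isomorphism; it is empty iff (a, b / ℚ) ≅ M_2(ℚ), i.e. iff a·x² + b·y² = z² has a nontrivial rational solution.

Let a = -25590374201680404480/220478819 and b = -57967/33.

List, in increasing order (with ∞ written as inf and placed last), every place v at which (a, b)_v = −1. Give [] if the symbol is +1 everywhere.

[7, inf]

Mod squares: a ≡ -870870, b ≡ -231. Check v ∈ {∞, 2, 3, 5, 7, 11, 13, 29, 37}.
v=∞: -870870 < 0 and -231 < 0  ⇒  (a,b)_∞ = -1.
v=13: a=13^3·(≡12), b=13^2·(≡3) mod 13; (12|13)=+1, (3|13)=+1; (−1)^{3·2·6}·(+1)^2·(+1)^3 = +1.
v=37: a=37^-2·(≡9), b=37^0·(≡34) mod 37; (9|37)=+1, (34|37)=+1; (−1)^{-2·0·18}·(+1)^0·(+1)^-2 = +1.
v=3: a=3^5·(≡2), b=3^-1·(≡1) mod 3; (2|3)=-1, (1|3)=+1; (−1)^{5·-1·1}·(-1)^-1·(+1)^5 = +1.
v=7: a=7^9·(≡1), b=7^3·(≡4) mod 7; (1|7)=+1, (4|7)=+1; (−1)^{9·3·3}·(+1)^3·(+1)^9 = -1.
v=29: a=29^1·(≡17), b=29^0·(≡1) mod 29; (17|29)=-1, (1|29)=+1; (−1)^{1·0·14}·(-1)^0·(+1)^1 = +1.
v=5: a=5^1·(≡1), b=5^0·(≡1) mod 5; (1|5)=+1, (1|5)=+1; (−1)^{1·0·2}·(+1)^0·(+1)^1 = +1.
v=11: a=11^-5·(≡2), b=11^-1·(≡1) mod 11; (2|11)=-1, (1|11)=+1; (−1)^{-5·-1·5}·(-1)^-1·(+1)^-5 = +1.
v=2: v_2(a)=13, v_2(b)=0; units ≡ 5, 1 (mod 8); ε·ε+αω+βω = 0·0+13·0+0·1 ≡ 0  ⇒  (a,b)_2 = +1.
|Ram(-870870, -231)| = 2, even; anisotropic at {7, ∞}.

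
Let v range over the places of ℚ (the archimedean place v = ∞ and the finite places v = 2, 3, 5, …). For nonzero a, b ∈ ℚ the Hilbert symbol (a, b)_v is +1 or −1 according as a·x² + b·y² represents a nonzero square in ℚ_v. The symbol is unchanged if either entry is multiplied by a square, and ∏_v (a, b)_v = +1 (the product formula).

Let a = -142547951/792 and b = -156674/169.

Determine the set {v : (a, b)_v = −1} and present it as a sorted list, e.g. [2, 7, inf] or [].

Mod squares: a ≡ -109802, b ≡ -434. Check v ∈ {∞, 2, 3, 7, 11, 13, 19, 23, 31}.
v=13: a=13^4·(≡12), b=13^-2·(≡2) mod 13; (12|13)=+1, (2|13)=-1; (−1)^{4·-2·6}·(+1)^-2·(-1)^4 = +1.
v=31: a=31^1·(≡22), b=31^1·(≡11) mod 31; (22|31)=-1, (11|31)=-1; (−1)^{1·1·15}·(-1)^1·(-1)^1 = -1.
v=19: a=19^0·(≡15), b=19^2·(≡8) mod 19; (15|19)=-1, (8|19)=-1; (−1)^{0·2·9}·(-1)^2·(-1)^0 = +1.
v=23: a=23^1·(≡5), b=23^0·(≡6) mod 23; (5|23)=-1, (6|23)=+1; (−1)^{1·0·11}·(-1)^0·(+1)^1 = +1.
v=7: a=7^1·(≡1), b=7^1·(≡4) mod 7; (1|7)=+1, (4|7)=+1; (−1)^{1·1·3}·(+1)^1·(+1)^1 = -1.
v=3: a=3^-2·(≡1), b=3^0·(≡1) mod 3; (1|3)=+1, (1|3)=+1; (−1)^{-2·0·1}·(+1)^0·(+1)^-2 = +1.
v=11: a=11^-1·(≡8), b=11^0·(≡8) mod 11; (8|11)=-1, (8|11)=-1; (−1)^{-1·0·5}·(-1)^0·(-1)^-1 = -1.
v=∞: -109802 < 0 and -434 < 0  ⇒  (a,b)_∞ = -1.
v=2: v_2(a)=-3, v_2(b)=1; units ≡ 3, 7 (mod 8); ε·ε+αω+βω = 1·1+-3·0+1·1 ≡ 0  ⇒  (a,b)_2 = +1.
(-109802, -434 / ℚ) ramifies at {7, 11, 31, ∞}: a division algebra.

[7, 11, 31, inf]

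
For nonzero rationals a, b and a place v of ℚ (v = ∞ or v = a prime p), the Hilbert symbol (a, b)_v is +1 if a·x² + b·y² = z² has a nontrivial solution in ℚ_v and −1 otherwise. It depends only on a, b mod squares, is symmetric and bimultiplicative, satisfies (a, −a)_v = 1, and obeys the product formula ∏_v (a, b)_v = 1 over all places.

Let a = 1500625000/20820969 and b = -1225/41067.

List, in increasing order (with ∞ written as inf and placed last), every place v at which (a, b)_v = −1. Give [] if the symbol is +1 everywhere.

Mod squares: a ≡ 10, b ≡ -3. Check v ∈ {∞, 2, 3, 5, 7, 13}.
v=3: a=3^-6·(≡1), b=3^-5·(≡2) mod 3; (1|3)=+1, (2|3)=-1; (−1)^{-6·-5·1}·(+1)^-5·(-1)^-6 = +1.
v=2: v_2(a)=3, v_2(b)=0; units ≡ 5, 5 (mod 8); ε·ε+αω+βω = 0·0+3·1+0·1 ≡ 1  ⇒  (a,b)_2 = -1.
v=7: a=7^4·(≡5), b=7^2·(≡2) mod 7; (5|7)=-1, (2|7)=+1; (−1)^{4·2·3}·(-1)^2·(+1)^4 = +1.
v=13: a=13^-4·(≡4), b=13^-2·(≡4) mod 13; (4|13)=+1, (4|13)=+1; (−1)^{-4·-2·6}·(+1)^-2·(+1)^-4 = +1.
v=5: a=5^7·(≡2), b=5^2·(≡3) mod 5; (2|5)=-1, (3|5)=-1; (−1)^{7·2·2}·(-1)^2·(-1)^7 = -1.
v=∞: 10 > 0 and -3 < 0  ⇒  (a,b)_∞ = +1.
Ram(10, -3) = {2, 5}; no ℚ_2-point on the conic.

[2, 5]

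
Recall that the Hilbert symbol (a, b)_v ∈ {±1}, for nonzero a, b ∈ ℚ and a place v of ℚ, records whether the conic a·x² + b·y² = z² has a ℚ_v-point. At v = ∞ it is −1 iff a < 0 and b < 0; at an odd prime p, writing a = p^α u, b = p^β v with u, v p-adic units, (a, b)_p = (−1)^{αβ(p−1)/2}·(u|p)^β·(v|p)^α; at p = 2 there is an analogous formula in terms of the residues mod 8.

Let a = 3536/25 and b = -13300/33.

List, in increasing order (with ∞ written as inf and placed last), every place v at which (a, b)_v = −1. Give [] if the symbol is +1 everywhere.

[3, 13, 17, 19]

Mod squares: a ≡ 221, b ≡ -4389. Check v ∈ {∞, 2, 3, 5, 7, 11, 13, 17, 19}.
v=∞: 221 > 0 and -4389 < 0  ⇒  (a,b)_∞ = +1.
v=3: a=3^0·(≡2), b=3^-1·(≡1) mod 3; (2|3)=-1, (1|3)=+1; (−1)^{0·-1·1}·(-1)^-1·(+1)^0 = -1.
v=17: a=17^1·(≡9), b=17^0·(≡6) mod 17; (9|17)=+1, (6|17)=-1; (−1)^{1·0·8}·(+1)^0·(-1)^1 = -1.
v=7: a=7^0·(≡2), b=7^1·(≡5) mod 7; (2|7)=+1, (5|7)=-1; (−1)^{0·1·3}·(+1)^1·(-1)^0 = +1.
v=2: v_2(a)=4, v_2(b)=2; units ≡ 5, 3 (mod 8); ε·ε+αω+βω = 0·1+4·1+2·1 ≡ 0  ⇒  (a,b)_2 = +1.
v=19: a=19^0·(≡13), b=19^1·(≡7) mod 19; (13|19)=-1, (7|19)=+1; (−1)^{0·1·9}·(-1)^1·(+1)^0 = -1.
v=11: a=11^0·(≡9), b=11^-1·(≡7) mod 11; (9|11)=+1, (7|11)=-1; (−1)^{0·-1·5}·(+1)^-1·(-1)^0 = +1.
v=5: a=5^-2·(≡1), b=5^2·(≡1) mod 5; (1|5)=+1, (1|5)=+1; (−1)^{-2·2·2}·(+1)^2·(+1)^-2 = +1.
v=13: a=13^1·(≡1), b=13^0·(≡11) mod 13; (1|13)=+1, (11|13)=-1; (−1)^{1·0·6}·(+1)^0·(-1)^1 = -1.
|Ram(221, -4389)| = 4, even; anisotropic at {3, 13, 17, 19}.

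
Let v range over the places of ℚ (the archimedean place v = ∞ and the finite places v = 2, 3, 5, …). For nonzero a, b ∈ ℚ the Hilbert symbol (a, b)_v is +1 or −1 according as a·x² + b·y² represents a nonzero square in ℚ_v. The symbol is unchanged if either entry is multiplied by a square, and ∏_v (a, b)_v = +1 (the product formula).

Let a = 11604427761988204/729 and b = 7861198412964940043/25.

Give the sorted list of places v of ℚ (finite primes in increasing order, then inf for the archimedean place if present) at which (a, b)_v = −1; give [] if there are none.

[2, 7, 11, 23]

(a, b) ≡ (19, 30107) mod (ℚ^×)²; places V = {2, 3, 5, 7, 11, 13, 17, 19, 23, ∞}.
(a,b)_5: α=0, u≡1; β=-2, v≡3 (mod 5); (1|5)=+1, (3|5)=-1; sign (−1)^0·+1^-2·-1^0 = +1.
(a,b)_13: α=4, u≡2; β=2, v≡10 (mod 13); (2|13)=-1, (10|13)=+1; sign (−1)^0·-1^2·+1^4 = +1.
(a,b)_19: α=1, u≡11; β=0, v≡7 (mod 19); (11|19)=+1, (7|19)=+1; sign (−1)^0·+1^0·+1^1 = +1.
(a,b)_11: α=2, u≡7; β=3, v≡5 (mod 11); (7|11)=-1, (5|11)=+1; sign (−1)^0·-1^3·+1^2 = -1.
(a,b)_7: α=0, u≡3; β=1, v≡6 (mod 7); (3|7)=-1, (6|7)=-1; sign (−1)^0·-1^1·-1^0 = -1.
(a,b)_2: α=2, β=0; u≡3, v≡3 (mod 8); ε(u)ε(v)=1·1, αω(v)=2·1, βω(u)=0·1; sum ≡ 1  ⇒  -1.
(a,b)_17: α=4, u≡1; β=7, v≡7 (mod 17); (1|17)=+1, (7|17)=-1; sign (−1)^0·+1^7·-1^4 = +1.
(a,b)_3: α=-6, u≡1; β=0, v≡2 (mod 3); (1|3)=+1, (2|3)=-1; sign (−1)^0·+1^0·-1^-6 = +1.
(a,b)_23: α=2, u≡10; β=3, v≡22 (mod 23); (10|23)=-1, (22|23)=-1; sign (−1)^0·-1^3·-1^2 = -1.
(a,b)_∞: sgn(19)=+, sgn(30107)=+, so +1.
|Ram(19, 30107)| = 4, even; anisotropic at {2, 7, 11, 23}.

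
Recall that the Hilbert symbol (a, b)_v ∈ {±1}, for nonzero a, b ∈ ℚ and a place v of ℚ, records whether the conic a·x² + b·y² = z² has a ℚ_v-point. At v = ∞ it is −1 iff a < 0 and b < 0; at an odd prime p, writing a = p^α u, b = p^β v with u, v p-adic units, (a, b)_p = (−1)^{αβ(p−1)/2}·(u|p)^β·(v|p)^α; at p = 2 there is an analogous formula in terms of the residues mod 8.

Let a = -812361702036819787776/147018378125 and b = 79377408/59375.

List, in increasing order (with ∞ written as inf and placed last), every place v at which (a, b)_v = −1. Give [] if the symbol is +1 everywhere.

(a, b) ≡ (-1155, 90915) mod (ℚ^×)²; places V = {2, 3, 5, 7, 11, 19, 29, ∞}.
(a,b)_∞: sgn(-1155)=−, sgn(90915)=+, so +1.
(a,b)_2: α=14, β=10; u≡5, v≡3 (mod 8); ε(u)ε(v)=0·1, αω(v)=14·1, βω(u)=10·1; sum ≡ 0  ⇒  +1.
(a,b)_3: α=17, u≡2; β=5, v≡2 (mod 3); (2|3)=-1, (2|3)=-1; sign (−1)^1·-1^5·-1^17 = -1.
(a,b)_7: α=3, u≡5; β=0, v≡5 (mod 7); (5|7)=-1, (5|7)=-1; sign (−1)^0·-1^0·-1^3 = -1.
(a,b)_29: α=2, u≡16; β=1, v≡11 (mod 29); (16|29)=+1, (11|29)=-1; sign (−1)^0·+1^1·-1^2 = +1.
(a,b)_19: α=-6, u≡1; β=-1, v≡7 (mod 19); (1|19)=+1, (7|19)=+1; sign (−1)^0·+1^-1·+1^-6 = +1.
(a,b)_11: α=3, u≡4; β=1, v≡5 (mod 11); (4|11)=+1, (5|11)=+1; sign (−1)^1·+1^1·+1^3 = -1.
(a,b)_5: α=-5, u≡4; β=-5, v≡2 (mod 5); (4|5)=+1, (2|5)=-1; sign (−1)^0·+1^-5·-1^-5 = -1.
|Ram(-1155, 90915)| = 4, even; anisotropic at {3, 5, 7, 11}.

[3, 5, 7, 11]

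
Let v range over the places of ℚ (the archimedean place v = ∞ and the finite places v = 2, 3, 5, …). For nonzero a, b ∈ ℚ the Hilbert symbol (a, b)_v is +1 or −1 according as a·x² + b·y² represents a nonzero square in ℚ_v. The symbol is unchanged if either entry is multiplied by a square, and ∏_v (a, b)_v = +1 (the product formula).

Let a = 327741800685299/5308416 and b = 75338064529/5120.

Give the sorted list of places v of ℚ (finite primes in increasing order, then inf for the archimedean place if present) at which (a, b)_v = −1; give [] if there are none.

Mod squares: a ≡ 11, b ≡ 8645. Check v ∈ {∞, 2, 3, 5, 7, 11, 13, 19, 23, 41}.
v=2: v_2(a)=-16, v_2(b)=-10; units ≡ 3, 5 (mod 8); ε·ε+αω+βω = 1·0+-16·1+-10·1 ≡ 0  ⇒  (a,b)_2 = +1.
v=23: a=23^0·(≡5), b=23^2·(≡5) mod 23; (5|23)=-1, (5|23)=-1; (−1)^{0·2·11}·(-1)^2·(-1)^0 = +1.
v=11: a=11^3·(≡5), b=11^0·(≡7) mod 11; (5|11)=+1, (7|11)=-1; (−1)^{3·0·5}·(+1)^0·(-1)^3 = -1.
v=13: a=13^2·(≡5), b=13^1·(≡6) mod 13; (5|13)=-1, (6|13)=-1; (−1)^{2·1·6}·(-1)^1·(-1)^2 = -1.
v=41: a=41^2·(≡19), b=41^2·(≡12) mod 41; (19|41)=-1, (12|41)=-1; (−1)^{2·2·20}·(-1)^2·(-1)^2 = +1.
v=19: a=19^2·(≡17), b=19^1·(≡18) mod 19; (17|19)=+1, (18|19)=-1; (−1)^{2·1·9}·(+1)^1·(-1)^2 = +1.
v=5: a=5^0·(≡4), b=5^-1·(≡1) mod 5; (4|5)=+1, (1|5)=+1; (−1)^{0·-1·2}·(+1)^-1·(+1)^0 = +1.
v=3: a=3^-4·(≡2), b=3^0·(≡2) mod 3; (2|3)=-1, (2|3)=-1; (−1)^{-4·0·1}·(-1)^0·(-1)^-4 = +1.
v=∞: 11 > 0 and 8645 > 0  ⇒  (a,b)_∞ = +1.
v=7: a=7^4·(≡4), b=7^3·(≡5) mod 7; (4|7)=+1, (5|7)=-1; (−1)^{4·3·3}·(+1)^3·(-1)^4 = +1.
(11, 8645 / ℚ) ramifies at {11, 13}: a division algebra.

[11, 13]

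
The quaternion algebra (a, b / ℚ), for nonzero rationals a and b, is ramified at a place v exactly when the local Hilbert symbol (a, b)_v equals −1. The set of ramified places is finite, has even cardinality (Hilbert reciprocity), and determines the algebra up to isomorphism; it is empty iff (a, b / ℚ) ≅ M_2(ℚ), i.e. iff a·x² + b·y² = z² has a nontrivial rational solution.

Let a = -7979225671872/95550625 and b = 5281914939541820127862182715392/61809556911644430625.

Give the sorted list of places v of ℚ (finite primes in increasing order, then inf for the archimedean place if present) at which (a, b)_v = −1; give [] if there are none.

(a, b) ≡ (-4123, 2) mod (ℚ^×)²; places V = {2, 3, 5, 7, 11, 13, 17, 19, 23, 31, 47, ∞}.
(a,b)_∞: sgn(-4123)=−, sgn(2)=+, so +1.
(a,b)_47: α=2, u≡20; β=6, v≡2 (mod 47); (20|47)=-1, (2|47)=+1; sign (−1)^0·-1^6·+1^2 = +1.
(a,b)_19: α=1, u≡9; β=2, v≡3 (mod 19); (9|19)=+1, (3|19)=-1; sign (−1)^0·+1^2·-1^1 = -1.
(a,b)_3: α=4, u≡2; β=6, v≡2 (mod 3); (2|3)=-1, (2|3)=-1; sign (−1)^0·-1^6·-1^4 = +1.
(a,b)_13: α=2, u≡7; β=6, v≡2 (mod 13); (7|13)=-1, (2|13)=-1; sign (−1)^0·-1^6·-1^2 = +1.
(a,b)_31: α=1, u≡15; β=2, v≡8 (mod 31); (15|31)=-1, (8|31)=+1; sign (−1)^0·-1^2·+1^1 = +1.
(a,b)_11: α=0, u≡8; β=-4, v≡7 (mod 11); (8|11)=-1, (7|11)=-1; sign (−1)^0·-1^-4·-1^0 = +1.
(a,b)_7: α=1, u≡6; β=2, v≡1 (mod 7); (6|7)=-1, (1|7)=+1; sign (−1)^0·-1^2·+1^1 = +1.
(a,b)_5: α=-4, u≡3; β=-4, v≡3 (mod 5); (3|5)=-1, (3|5)=-1; sign (−1)^0·-1^-4·-1^-4 = +1.
(a,b)_2: α=6, β=13; u≡5, v≡1 (mod 8); ε(u)ε(v)=0·0, αω(v)=6·0, βω(u)=13·1; sum ≡ 1  ⇒  -1.
(a,b)_17: α=-2, u≡1; β=-6, v≡13 (mod 17); (1|17)=+1, (13|17)=+1; sign (−1)^0·+1^-6·+1^-2 = +1.
(a,b)_23: α=-2, u≡20; β=-4, v≡8 (mod 23); (20|23)=-1, (8|23)=+1; sign (−1)^0·-1^-4·+1^-2 = +1.
|Ram(-4123, 2)| = 2, even; anisotropic at {2, 19}.

[2, 19]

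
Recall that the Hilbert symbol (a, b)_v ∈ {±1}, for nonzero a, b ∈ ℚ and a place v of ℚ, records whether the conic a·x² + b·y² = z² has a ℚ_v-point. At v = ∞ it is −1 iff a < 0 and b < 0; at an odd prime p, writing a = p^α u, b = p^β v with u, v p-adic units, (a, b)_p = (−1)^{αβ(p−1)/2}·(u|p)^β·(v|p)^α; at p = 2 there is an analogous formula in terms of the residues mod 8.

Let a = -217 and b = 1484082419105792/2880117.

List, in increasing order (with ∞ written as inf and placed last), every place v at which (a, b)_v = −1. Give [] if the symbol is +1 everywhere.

[37, 41]

Mod squares: a ≡ -217, b ≡ 634106. Check v ∈ {∞, 2, 3, 7, 11, 19, 31, 37, 41}.
v=11: a=11^0·(≡3), b=11^5·(≡2) mod 11; (3|11)=+1, (2|11)=-1; (−1)^{0·5·5}·(+1)^5·(-1)^0 = +1.
v=37: a=37^0·(≡5), b=37^-1·(≡27) mod 37; (5|37)=-1, (27|37)=+1; (−1)^{0·-1·18}·(-1)^-1·(+1)^0 = -1.
v=7: a=7^1·(≡4), b=7^0·(≡1) mod 7; (4|7)=+1, (1|7)=+1; (−1)^{1·0·3}·(+1)^0·(+1)^1 = +1.
v=3: a=3^0·(≡2), b=3^-4·(≡2) mod 3; (2|3)=-1, (2|3)=-1; (−1)^{0·-4·1}·(-1)^-4·(-1)^0 = +1.
v=∞: -217 < 0 and 634106 > 0  ⇒  (a,b)_∞ = +1.
v=2: v_2(a)=0, v_2(b)=15; units ≡ 7, 5 (mod 8); ε·ε+αω+βω = 1·0+0·1+15·0 ≡ 0  ⇒  (a,b)_2 = +1.
v=19: a=19^0·(≡11), b=19^3·(≡12) mod 19; (11|19)=+1, (12|19)=-1; (−1)^{0·3·9}·(+1)^3·(-1)^0 = +1.
v=31: a=31^1·(≡24), b=31^-2·(≡14) mod 31; (24|31)=-1, (14|31)=+1; (−1)^{1·-2·15}·(-1)^-2·(+1)^1 = +1.
v=41: a=41^0·(≡29), b=41^1·(≡25) mod 41; (29|41)=-1, (25|41)=+1; (−1)^{0·1·20}·(-1)^1·(+1)^0 = -1.
Ram(-217, 634106) = {37, 41}; no ℚ_37-point on the conic.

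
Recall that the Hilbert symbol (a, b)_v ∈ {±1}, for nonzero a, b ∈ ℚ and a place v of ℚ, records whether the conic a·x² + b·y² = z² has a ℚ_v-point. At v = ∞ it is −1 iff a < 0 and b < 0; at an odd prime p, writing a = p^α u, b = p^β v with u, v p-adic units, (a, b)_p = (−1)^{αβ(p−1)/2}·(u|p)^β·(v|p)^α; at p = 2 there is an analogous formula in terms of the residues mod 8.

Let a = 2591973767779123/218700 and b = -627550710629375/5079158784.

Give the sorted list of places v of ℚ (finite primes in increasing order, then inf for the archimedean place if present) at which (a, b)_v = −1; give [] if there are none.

Mod squares: a ≡ 1209, b ≡ -245427. Check v ∈ {∞, 2, 3, 5, 7, 13, 23, 29, 31}.
v=7: a=7^2·(≡5), b=7^-1·(≡4) mod 7; (5|7)=-1, (4|7)=+1; (−1)^{2·-1·3}·(-1)^-1·(+1)^2 = -1.
v=2: v_2(a)=-2, v_2(b)=-12; units ≡ 1, 5 (mod 8); ε·ε+αω+βω = 0·0+-2·1+-12·0 ≡ 0  ⇒  (a,b)_2 = +1.
v=3: a=3^-7·(≡1), b=3^-11·(≡1) mod 3; (1|3)=+1, (1|3)=+1; (−1)^{-7·-11·1}·(+1)^-11·(+1)^-7 = -1.
v=13: a=13^3·(≡8), b=13^3·(≡4) mod 13; (8|13)=-1, (4|13)=+1; (−1)^{3·3·6}·(-1)^3·(+1)^3 = -1.
v=5: a=5^-2·(≡1), b=5^4·(≡2) mod 5; (1|5)=+1, (2|5)=-1; (−1)^{-2·4·2}·(+1)^4·(-1)^-2 = +1.
v=29: a=29^2·(≡4), b=29^1·(≡24) mod 29; (4|29)=+1, (24|29)=+1; (−1)^{2·1·14}·(+1)^1·(+1)^2 = +1.
v=31: a=31^5·(≡8), b=31^3·(≡10) mod 31; (8|31)=+1, (10|31)=+1; (−1)^{5·3·15}·(+1)^3·(+1)^5 = -1.
v=23: a=23^0·(≡8), b=23^2·(≡8) mod 23; (8|23)=+1, (8|23)=+1; (−1)^{0·2·11}·(+1)^2·(+1)^0 = +1.
v=∞: 1209 > 0 and -245427 < 0  ⇒  (a,b)_∞ = +1.
|Ram(1209, -245427)| = 4, even; anisotropic at {3, 7, 13, 31}.

[3, 7, 13, 31]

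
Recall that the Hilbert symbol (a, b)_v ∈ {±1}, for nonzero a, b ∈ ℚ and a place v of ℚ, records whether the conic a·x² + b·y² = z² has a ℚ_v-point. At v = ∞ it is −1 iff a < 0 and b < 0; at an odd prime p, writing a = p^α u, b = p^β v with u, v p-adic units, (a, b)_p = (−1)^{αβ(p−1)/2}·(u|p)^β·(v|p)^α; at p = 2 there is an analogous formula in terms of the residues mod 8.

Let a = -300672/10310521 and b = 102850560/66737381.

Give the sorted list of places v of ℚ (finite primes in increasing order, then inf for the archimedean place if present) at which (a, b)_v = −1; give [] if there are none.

(a, b) ≡ (-58, 8990) mod (ℚ^×)²; places V = {2, 3, 5, 13, 19, 29, 31, 37, 41, ∞}.
(a,b)_3: α=4, u≡2; β=4, v≡2 (mod 3); (2|3)=-1, (2|3)=-1; sign (−1)^0·-1^4·-1^4 = +1.
(a,b)_31: α=0, u≡2; β=1, v≡29 (mod 31); (2|31)=+1, (29|31)=-1; sign (−1)^0·+1^1·-1^0 = +1.
(a,b)_2: α=7, β=13; u≡3, v≡7 (mod 8); ε(u)ε(v)=1·1, αω(v)=7·0, βω(u)=13·1; sum ≡ 0  ⇒  +1.
(a,b)_13: α=-4, u≡7; β=0, v≡8 (mod 13); (7|13)=-1, (8|13)=-1; sign (−1)^0·-1^0·-1^-4 = +1.
(a,b)_41: α=0, u≡29; β=-2, v≡26 (mod 41); (29|41)=-1, (26|41)=-1; sign (−1)^0·-1^-2·-1^0 = +1.
(a,b)_5: α=0, u≡3; β=1, v≡2 (mod 5); (3|5)=-1, (2|5)=-1; sign (−1)^0·-1^1·-1^0 = -1.
(a,b)_∞: sgn(-58)=−, sgn(8990)=+, so +1.
(a,b)_37: α=0, u≡1; β=-2, v≡9 (mod 37); (1|37)=+1, (9|37)=+1; sign (−1)^0·+1^-2·+1^0 = +1.
(a,b)_29: α=1, u≡12; β=-1, v≡24 (mod 29); (12|29)=-1, (24|29)=+1; sign (−1)^0·-1^-1·+1^1 = -1.
(a,b)_19: α=-2, u≡15; β=0, v≡10 (mod 19); (15|19)=-1, (10|19)=-1; sign (−1)^0·-1^0·-1^-2 = +1.
|Ram(-58, 8990)| = 2, even; anisotropic at {5, 29}.

[5, 29]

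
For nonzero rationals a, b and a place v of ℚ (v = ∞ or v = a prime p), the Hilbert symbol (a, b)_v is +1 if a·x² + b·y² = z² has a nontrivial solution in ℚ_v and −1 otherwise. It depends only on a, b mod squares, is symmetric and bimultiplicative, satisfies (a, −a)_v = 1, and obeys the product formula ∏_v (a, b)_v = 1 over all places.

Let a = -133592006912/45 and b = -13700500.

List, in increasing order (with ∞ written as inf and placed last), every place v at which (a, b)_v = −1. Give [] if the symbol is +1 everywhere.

[2, 5, 11, 41, 53, inf]

Mod squares: a ≡ -315085, b ≡ -137005. Check v ∈ {∞, 2, 3, 5, 7, 11, 13, 29, 41, 47, 53}.
v=53: a=53^1·(≡28), b=53^1·(≡34) mod 53; (28|53)=+1, (34|53)=-1; (−1)^{1·1·26}·(+1)^1·(-1)^1 = -1.
v=3: a=3^-2·(≡2), b=3^0·(≡2) mod 3; (2|3)=-1, (2|3)=-1; (−1)^{-2·0·1}·(-1)^0·(-1)^-2 = +1.
v=29: a=29^1·(≡19), b=29^0·(≡28) mod 29; (19|29)=-1, (28|29)=+1; (−1)^{1·0·14}·(-1)^0·(+1)^1 = +1.
v=41: a=41^1·(≡9), b=41^0·(≡19) mod 41; (9|41)=+1, (19|41)=-1; (−1)^{1·0·20}·(+1)^0·(-1)^1 = -1.
v=47: a=47^0·(≡42), b=47^1·(≡41) mod 47; (42|47)=+1, (41|47)=-1; (−1)^{0·1·23}·(+1)^1·(-1)^0 = +1.
v=13: a=13^2·(≡1), b=13^0·(≡5) mod 13; (1|13)=+1, (5|13)=-1; (−1)^{2·0·6}·(+1)^0·(-1)^2 = +1.
v=11: a=11^0·(≡10), b=11^1·(≡8) mod 11; (10|11)=-1, (8|11)=-1; (−1)^{0·1·5}·(-1)^1·(-1)^0 = -1.
v=2: v_2(a)=8, v_2(b)=2; units ≡ 3, 3 (mod 8); ε·ε+αω+βω = 1·1+8·1+2·1 ≡ 1  ⇒  (a,b)_2 = -1.
v=5: a=5^-1·(≡2), b=5^3·(≡1) mod 5; (2|5)=-1, (1|5)=+1; (−1)^{-1·3·2}·(-1)^3·(+1)^-1 = -1.
v=7: a=7^2·(≡3), b=7^0·(≡5) mod 7; (3|7)=-1, (5|7)=-1; (−1)^{2·0·3}·(-1)^0·(-1)^2 = +1.
v=∞: -315085 < 0 and -137005 < 0  ⇒  (a,b)_∞ = -1.
Ram(-315085, -137005) = {2, 5, 11, 41, 53, ∞}; no ℚ_2-point on the conic.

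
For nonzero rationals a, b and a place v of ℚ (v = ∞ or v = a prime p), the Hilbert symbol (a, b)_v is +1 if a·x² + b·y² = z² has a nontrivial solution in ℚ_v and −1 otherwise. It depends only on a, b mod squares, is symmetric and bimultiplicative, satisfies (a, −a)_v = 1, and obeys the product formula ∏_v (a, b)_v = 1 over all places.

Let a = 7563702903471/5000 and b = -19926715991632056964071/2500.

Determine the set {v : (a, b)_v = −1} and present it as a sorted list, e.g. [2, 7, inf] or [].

(a, b) ≡ (203918, -319) mod (ℚ^×)²; places V = {2, 3, 5, 11, 13, 23, 29, 31, ∞}.
(a,b)_23: α=1, u≡19; β=2, v≡3 (mod 23); (19|23)=-1, (3|23)=+1; sign (−1)^0·-1^2·+1^1 = +1.
(a,b)_3: α=6, u≡2; β=10, v≡2 (mod 3); (2|3)=-1, (2|3)=-1; sign (−1)^0·-1^10·-1^6 = +1.
(a,b)_5: α=-4, u≡2; β=-4, v≡1 (mod 5); (2|5)=-1, (1|5)=+1; sign (−1)^0·-1^-4·+1^-4 = +1.
(a,b)_29: α=2, u≡11; β=3, v≡19 (mod 29); (11|29)=-1, (19|29)=-1; sign (−1)^0·-1^3·-1^2 = -1.
(a,b)_2: α=-3, β=-2; u≡7, v≡1 (mod 8); ε(u)ε(v)=1·0, αω(v)=-3·0, βω(u)=-2·0; sum ≡ 0  ⇒  +1.
(a,b)_31: α=1, u≡29; β=2, v≡6 (mod 31); (29|31)=-1, (6|31)=-1; sign (−1)^0·-1^2·-1^1 = -1.
(a,b)_13: α=1, u≡5; β=2, v≡5 (mod 13); (5|13)=-1, (5|13)=-1; sign (−1)^0·-1^2·-1^1 = -1.
(a,b)_∞: sgn(203918)=+, sgn(-319)=−, so +1.
(a,b)_11: α=3, u≡1; β=5, v≡4 (mod 11); (1|11)=+1, (4|11)=+1; sign (−1)^1·+1^5·+1^3 = -1.
Ram(203918, -319) = {11, 13, 29, 31}; no ℚ_11-point on the conic.

[11, 13, 29, 31]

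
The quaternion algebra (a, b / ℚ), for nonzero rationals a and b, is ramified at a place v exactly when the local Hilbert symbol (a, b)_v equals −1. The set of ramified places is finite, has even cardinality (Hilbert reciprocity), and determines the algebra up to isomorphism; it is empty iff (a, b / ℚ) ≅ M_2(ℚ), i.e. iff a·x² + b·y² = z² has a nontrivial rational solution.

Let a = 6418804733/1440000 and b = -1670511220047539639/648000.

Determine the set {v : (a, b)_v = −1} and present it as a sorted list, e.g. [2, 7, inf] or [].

Mod squares: a ≡ 1517, b ≡ -5059195. Check v ∈ {∞, 2, 3, 5, 7, 11, 17, 23, 29, 37, 41}.
v=11: a=11^4·(≡8), b=11^4·(≡2) mod 11; (8|11)=-1, (2|11)=-1; (−1)^{4·4·5}·(-1)^4·(-1)^4 = +1.
v=∞: 1517 > 0 and -5059195 < 0  ⇒  (a,b)_∞ = +1.
v=2: v_2(a)=-8, v_2(b)=-6; units ≡ 5, 5 (mod 8); ε·ε+αω+βω = 0·0+-8·1+-6·1 ≡ 0  ⇒  (a,b)_2 = +1.
v=3: a=3^-2·(≡2), b=3^-4·(≡2) mod 3; (2|3)=-1, (2|3)=-1; (−1)^{-2·-4·1}·(-1)^-4·(-1)^-2 = +1.
v=17: a=17^2·(≡9), b=17^0·(≡10) mod 17; (9|17)=+1, (10|17)=-1; (−1)^{2·0·8}·(+1)^0·(-1)^2 = +1.
v=7: a=7^0·(≡6), b=7^2·(≡5) mod 7; (6|7)=-1, (5|7)=-1; (−1)^{0·2·3}·(-1)^2·(-1)^0 = +1.
v=29: a=29^0·(≡13), b=29^1·(≡7) mod 29; (13|29)=+1, (7|29)=+1; (−1)^{0·1·14}·(+1)^1·(+1)^0 = +1.
v=5: a=5^-4·(≡2), b=5^-3·(≡4) mod 5; (2|5)=-1, (4|5)=+1; (−1)^{-4·-3·2}·(-1)^-3·(+1)^-4 = -1.
v=41: a=41^1·(≡16), b=41^3·(≡29) mod 41; (16|41)=+1, (29|41)=-1; (−1)^{1·3·20}·(+1)^3·(-1)^1 = -1.
v=37: a=37^1·(≡33), b=37^3·(≡24) mod 37; (33|37)=+1, (24|37)=-1; (−1)^{1·3·18}·(+1)^3·(-1)^1 = -1.
v=23: a=23^0·(≡11), b=23^1·(≡21) mod 23; (11|23)=-1, (21|23)=-1; (−1)^{0·1·11}·(-1)^1·(-1)^0 = -1.
|Ram(1517, -5059195)| = 4, even; anisotropic at {5, 23, 37, 41}.

[5, 23, 37, 41]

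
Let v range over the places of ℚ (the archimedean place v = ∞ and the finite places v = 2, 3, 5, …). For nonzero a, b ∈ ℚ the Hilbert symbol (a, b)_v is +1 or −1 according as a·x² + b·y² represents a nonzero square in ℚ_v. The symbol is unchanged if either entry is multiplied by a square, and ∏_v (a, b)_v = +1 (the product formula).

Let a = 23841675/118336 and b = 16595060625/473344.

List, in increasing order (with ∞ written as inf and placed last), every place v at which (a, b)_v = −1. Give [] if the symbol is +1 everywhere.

(a, b) ≡ (627, 33) mod (ℚ^×)²; places V = {2, 3, 5, 11, 13, 19, 23, 43, ∞}.
(a,b)_23: α=0, u≡13; β=2, v≡7 (mod 23); (13|23)=+1, (7|23)=-1; sign (−1)^0·+1^2·-1^0 = +1.
(a,b)_13: α=2, u≡9; β=2, v≡8 (mod 13); (9|13)=+1, (8|13)=-1; sign (−1)^0·+1^2·-1^2 = +1.
(a,b)_5: α=2, u≡2; β=4, v≡3 (mod 5); (2|5)=-1, (3|5)=-1; sign (−1)^0·-1^4·-1^2 = +1.
(a,b)_11: α=1, u≡2; β=1, v≡5 (mod 11); (2|11)=-1, (5|11)=+1; sign (−1)^1·-1^1·+1^1 = +1.
(a,b)_19: α=1, u≡2; β=0, v≡10 (mod 19); (2|19)=-1, (10|19)=-1; sign (−1)^0·-1^0·-1^1 = -1.
(a,b)_∞: sgn(627)=+, sgn(33)=+, so +1.
(a,b)_43: α=-2, u≡38; β=-2, v≡12 (mod 43); (38|43)=+1, (12|43)=-1; sign (−1)^0·+1^-2·-1^-2 = +1.
(a,b)_2: α=-6, β=-8; u≡3, v≡1 (mod 8); ε(u)ε(v)=1·0, αω(v)=-6·0, βω(u)=-8·1; sum ≡ 0  ⇒  +1.
(a,b)_3: α=3, u≡2; β=3, v≡2 (mod 3); (2|3)=-1, (2|3)=-1; sign (−1)^1·-1^3·-1^3 = -1.
|Ram(627, 33)| = 2, even; anisotropic at {3, 19}.

[3, 19]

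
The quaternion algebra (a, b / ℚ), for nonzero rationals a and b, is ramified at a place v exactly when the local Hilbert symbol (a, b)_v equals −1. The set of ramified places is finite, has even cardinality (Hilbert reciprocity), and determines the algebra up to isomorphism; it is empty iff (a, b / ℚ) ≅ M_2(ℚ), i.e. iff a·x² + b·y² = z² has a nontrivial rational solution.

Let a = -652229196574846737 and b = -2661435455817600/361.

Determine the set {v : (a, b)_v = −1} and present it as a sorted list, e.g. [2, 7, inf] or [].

(a, b) ≡ (-57, -7854) mod (ℚ^×)²; places V = {2, 3, 5, 7, 11, 17, 19, 23, ∞}.
(a,b)_19: α=3, u≡1; β=-2, v≡10 (mod 19); (1|19)=+1, (10|19)=-1; sign (−1)^0·+1^-2·-1^3 = -1.
(a,b)_3: α=1, u≡2; β=7, v≡1 (mod 3); (2|3)=-1, (1|3)=+1; sign (−1)^1·-1^7·+1^1 = +1.
(a,b)_23: α=2, u≡12; β=0, v≡6 (mod 23); (12|23)=+1, (6|23)=+1; sign (−1)^0·+1^0·+1^2 = +1.
(a,b)_17: α=4, u≡10; β=1, v≡7 (mod 17); (10|17)=-1, (7|17)=-1; sign (−1)^0·-1^1·-1^4 = -1.
(a,b)_7: α=2, u≡3; β=5, v≡3 (mod 7); (3|7)=-1, (3|7)=-1; sign (−1)^0·-1^5·-1^2 = -1.
(a,b)_2: α=0, β=7; u≡7, v≡1 (mod 8); ε(u)ε(v)=1·0, αω(v)=0·0, βω(u)=7·0; sum ≡ 0  ⇒  +1.
(a,b)_5: α=0, u≡3; β=2, v≡1 (mod 5); (3|5)=-1, (1|5)=+1; sign (−1)^0·-1^2·+1^0 = +1.
(a,b)_∞: sgn(-57)=−, sgn(-7854)=−, so -1.
(a,b)_11: α=4, u≡4; β=3, v≡5 (mod 11); (4|11)=+1, (5|11)=+1; sign (−1)^0·+1^3·+1^4 = +1.
|Ram(-57, -7854)| = 4, even; anisotropic at {7, 17, 19, ∞}.

[7, 17, 19, inf]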